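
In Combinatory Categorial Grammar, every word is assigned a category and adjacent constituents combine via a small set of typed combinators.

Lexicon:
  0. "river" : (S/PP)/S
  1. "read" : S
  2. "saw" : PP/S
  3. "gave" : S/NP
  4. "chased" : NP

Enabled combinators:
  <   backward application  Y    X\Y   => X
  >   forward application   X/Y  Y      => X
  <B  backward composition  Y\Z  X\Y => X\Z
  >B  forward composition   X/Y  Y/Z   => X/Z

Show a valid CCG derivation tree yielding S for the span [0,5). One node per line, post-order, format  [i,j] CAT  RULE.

[0,1] (S/PP)/S  lex  "river"
[1,2] S  lex  "read"
[0,2] S/PP  >  k=1
[2,3] PP/S  lex  "saw"
[3,4] S/NP  lex  "gave"
[4,5] NP  lex  "chased"
[3,5] S  >  k=4
[2,5] PP  >  k=3
[0,5] S  >  k=2

[0,5] S   >
  [0,2] S/PP   >
    [0,1] "river" : (S/PP)/S
    [1,2] "read" : S
  [2,5] PP   >
    [2,3] "saw" : PP/S
    [3,5] S   >
      [3,4] "gave" : S/NP
      [4,5] "chased" : NP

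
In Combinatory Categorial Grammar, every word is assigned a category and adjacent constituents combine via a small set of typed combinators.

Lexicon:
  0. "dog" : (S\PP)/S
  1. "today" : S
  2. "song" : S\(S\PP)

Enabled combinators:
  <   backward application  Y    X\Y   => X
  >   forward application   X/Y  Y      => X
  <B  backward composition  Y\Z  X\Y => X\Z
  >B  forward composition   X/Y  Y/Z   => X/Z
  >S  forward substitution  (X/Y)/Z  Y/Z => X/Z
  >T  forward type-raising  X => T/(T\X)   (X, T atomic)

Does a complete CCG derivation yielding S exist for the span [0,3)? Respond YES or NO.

[0,3] S   <
  [0,2] S\PP   >
    [0,1] "dog" : (S\PP)/S
    [1,2] "today" : S
  [2,3] "song" : S\(S\PP)

YES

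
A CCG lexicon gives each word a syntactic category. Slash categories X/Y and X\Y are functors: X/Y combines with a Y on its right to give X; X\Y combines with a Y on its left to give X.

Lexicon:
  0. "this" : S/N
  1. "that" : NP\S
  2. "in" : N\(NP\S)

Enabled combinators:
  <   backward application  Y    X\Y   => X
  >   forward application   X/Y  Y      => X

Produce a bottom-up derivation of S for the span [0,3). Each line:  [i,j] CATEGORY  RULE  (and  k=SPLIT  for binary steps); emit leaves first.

[0,1] S/N  lex  "this"
[1,2] NP\S  lex  "that"
[2,3] N\(NP\S)  lex  "in"
[1,3] N  <  k=2
[0,3] S  >  k=1

[0,3] S   >
  [0,1] "this" : S/N
  [1,3] N   <
    [1,2] "that" : NP\S
    [2,3] "in" : N\(NP\S)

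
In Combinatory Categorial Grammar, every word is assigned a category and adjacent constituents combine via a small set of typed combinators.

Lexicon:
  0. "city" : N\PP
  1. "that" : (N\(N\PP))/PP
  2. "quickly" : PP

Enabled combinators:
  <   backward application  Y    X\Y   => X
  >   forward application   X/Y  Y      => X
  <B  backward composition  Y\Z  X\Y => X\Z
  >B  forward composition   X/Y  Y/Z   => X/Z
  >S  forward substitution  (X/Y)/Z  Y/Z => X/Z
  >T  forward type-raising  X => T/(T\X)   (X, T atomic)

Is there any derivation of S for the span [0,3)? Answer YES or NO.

N\PP (N\(N\PP))/PP PP
CKY chart[0,3] = {N, N/(N\N), NP/(NP\N), PP/(PP\N), S/(S\N)}; S ∉ chart

NO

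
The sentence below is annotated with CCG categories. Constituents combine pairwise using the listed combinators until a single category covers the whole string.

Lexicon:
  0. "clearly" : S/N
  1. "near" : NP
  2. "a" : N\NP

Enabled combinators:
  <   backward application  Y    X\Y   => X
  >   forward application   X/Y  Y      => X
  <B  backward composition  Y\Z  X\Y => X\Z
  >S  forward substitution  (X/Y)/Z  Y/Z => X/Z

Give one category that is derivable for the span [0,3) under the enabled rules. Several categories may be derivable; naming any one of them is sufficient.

[0,3] S   >
  [0,1] "clearly" : S/N
  [1,3] N   <
    [1,2] "near" : NP
    [2,3] "a" : N\NP

S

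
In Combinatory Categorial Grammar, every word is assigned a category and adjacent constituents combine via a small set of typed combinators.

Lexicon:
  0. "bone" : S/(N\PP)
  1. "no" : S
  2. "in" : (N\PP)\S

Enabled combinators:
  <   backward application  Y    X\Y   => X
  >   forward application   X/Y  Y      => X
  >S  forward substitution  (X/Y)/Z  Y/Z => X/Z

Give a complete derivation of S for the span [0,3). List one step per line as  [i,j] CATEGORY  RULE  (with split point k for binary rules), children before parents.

[0,3] S   >
  [0,1] "bone" : S/(N\PP)
  [1,3] N\PP   <
    [1,2] "no" : S
    [2,3] "in" : (N\PP)\S

[0,1] S/(N\PP)  lex  "bone"
[1,2] S  lex  "no"
[2,3] (N\PP)\S  lex  "in"
[1,3] N\PP  <  k=2
[0,3] S  >  k=1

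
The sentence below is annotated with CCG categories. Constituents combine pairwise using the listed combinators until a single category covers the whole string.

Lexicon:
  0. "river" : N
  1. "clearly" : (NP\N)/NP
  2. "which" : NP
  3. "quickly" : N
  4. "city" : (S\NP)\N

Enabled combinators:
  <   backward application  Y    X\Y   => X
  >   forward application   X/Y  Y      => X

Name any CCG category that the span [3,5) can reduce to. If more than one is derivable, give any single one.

[0,5] S   <
  [0,3] NP   <
    [0,1] "river" : N
    [1,3] NP\N   >
      [1,2] "clearly" : (NP\N)/NP
      [2,3] "which" : NP
  [3,5] S\NP   <
    [3,4] "quickly" : N
    [4,5] "city" : (S\NP)\N

S\NP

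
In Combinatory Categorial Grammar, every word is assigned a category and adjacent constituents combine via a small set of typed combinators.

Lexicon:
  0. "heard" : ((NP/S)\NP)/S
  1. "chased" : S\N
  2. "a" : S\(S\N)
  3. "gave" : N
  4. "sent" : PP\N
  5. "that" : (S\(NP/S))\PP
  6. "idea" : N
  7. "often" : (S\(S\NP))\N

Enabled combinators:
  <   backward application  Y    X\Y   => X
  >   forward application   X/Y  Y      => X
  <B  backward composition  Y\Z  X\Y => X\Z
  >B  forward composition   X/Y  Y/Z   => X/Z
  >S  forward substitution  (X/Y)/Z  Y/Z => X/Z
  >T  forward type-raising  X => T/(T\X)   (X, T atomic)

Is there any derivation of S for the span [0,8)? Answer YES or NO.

[0,8] S   <
  [0,6] S\NP   <B
    [0,3] (NP/S)\NP   >
      [0,1] "heard" : ((NP/S)\NP)/S
      [1,3] S   <
        [1,2] "chased" : S\N
        [2,3] "a" : S\(S\N)
    [3,6] S\(NP/S)   <
      [3,5] PP   <
        [3,4] "gave" : N
        [4,5] "sent" : PP\N
      [5,6] "that" : (S\(NP/S))\PP
  [6,8] S\(S\NP)   <
    [6,7] "idea" : N
    [7,8] "often" : (S\(S\NP))\N

YES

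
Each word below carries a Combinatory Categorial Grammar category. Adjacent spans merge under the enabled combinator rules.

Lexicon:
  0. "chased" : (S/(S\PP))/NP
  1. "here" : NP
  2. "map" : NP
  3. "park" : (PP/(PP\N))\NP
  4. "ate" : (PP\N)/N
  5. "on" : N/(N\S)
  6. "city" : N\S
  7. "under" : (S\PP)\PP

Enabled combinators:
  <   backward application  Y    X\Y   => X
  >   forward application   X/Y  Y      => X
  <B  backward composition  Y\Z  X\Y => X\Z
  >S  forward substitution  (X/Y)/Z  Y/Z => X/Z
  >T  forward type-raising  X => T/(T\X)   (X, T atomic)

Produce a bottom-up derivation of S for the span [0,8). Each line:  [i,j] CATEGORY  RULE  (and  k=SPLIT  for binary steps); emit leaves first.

[0,1] (S/(S\PP))/NP  lex  "chased"
[1,2] NP  lex  "here"
[0,2] S/(S\PP)  >  k=1
[2,3] NP  lex  "map"
[3,4] (PP/(PP\N))\NP  lex  "park"
[2,4] PP/(PP\N)  <  k=3
[4,5] (PP\N)/N  lex  "ate"
[5,6] N/(N\S)  lex  "on"
[6,7] N\S  lex  "city"
[5,7] N  >  k=6
[4,7] PP\N  >  k=5
[2,7] PP  >  k=4
[7,8] (S\PP)\PP  lex  "under"
[2,8] S\PP  <  k=7
[0,8] S  >  k=2

[0,8] S   >
  [0,2] S/(S\PP)   >
    [0,1] "chased" : (S/(S\PP))/NP
    [1,2] "here" : NP
  [2,8] S\PP   <
    [2,7] PP   >
      [2,4] PP/(PP\N)   <
        [2,3] "map" : NP
        [3,4] "park" : (PP/(PP\N))\NP
      [4,7] PP\N   >
        [4,5] "ate" : (PP\N)/N
        [5,7] N   >
          [5,6] "on" : N/(N\S)
          [6,7] "city" : N\S
    [7,8] "under" : (S\PP)\PP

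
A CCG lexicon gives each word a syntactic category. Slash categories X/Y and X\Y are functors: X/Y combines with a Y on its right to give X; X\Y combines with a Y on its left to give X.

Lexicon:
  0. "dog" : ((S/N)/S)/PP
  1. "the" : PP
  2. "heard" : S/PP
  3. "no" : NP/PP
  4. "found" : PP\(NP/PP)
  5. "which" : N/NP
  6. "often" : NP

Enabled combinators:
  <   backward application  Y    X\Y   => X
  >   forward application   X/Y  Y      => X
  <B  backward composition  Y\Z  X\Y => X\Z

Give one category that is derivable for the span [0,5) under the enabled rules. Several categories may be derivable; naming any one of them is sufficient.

S/N

[0,7] S   >
  [0,5] S/N   >
    [0,2] (S/N)/S   >
      [0,1] "dog" : ((S/N)/S)/PP
      [1,2] "the" : PP
    [2,5] S   >
      [2,3] "heard" : S/PP
      [3,5] PP   <
        [3,4] "no" : NP/PP
        [4,5] "found" : PP\(NP/PP)
  [5,7] N   >
    [5,6] "which" : N/NP
    [6,7] "often" : NP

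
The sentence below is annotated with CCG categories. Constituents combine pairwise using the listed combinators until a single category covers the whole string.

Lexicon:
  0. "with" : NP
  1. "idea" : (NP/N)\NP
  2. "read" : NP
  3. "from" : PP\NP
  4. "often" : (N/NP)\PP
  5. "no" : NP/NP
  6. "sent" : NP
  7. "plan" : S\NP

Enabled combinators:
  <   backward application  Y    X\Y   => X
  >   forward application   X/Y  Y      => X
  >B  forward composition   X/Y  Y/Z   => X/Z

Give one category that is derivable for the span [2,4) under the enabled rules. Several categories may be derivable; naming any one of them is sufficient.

[0,8] S   <
  [0,7] NP   >
    [0,2] NP/N   <
      [0,1] "with" : NP
      [1,2] "idea" : (NP/N)\NP
    [2,7] N   >
      [2,6] N/NP   >B
        [2,5] N/NP   <
          [2,4] PP   <
            [2,3] "read" : NP
            [3,4] "from" : PP\NP
          [4,5] "often" : (N/NP)\PP
        [5,6] "no" : NP/NP
      [6,7] "sent" : NP
  [7,8] "plan" : S\NP

PP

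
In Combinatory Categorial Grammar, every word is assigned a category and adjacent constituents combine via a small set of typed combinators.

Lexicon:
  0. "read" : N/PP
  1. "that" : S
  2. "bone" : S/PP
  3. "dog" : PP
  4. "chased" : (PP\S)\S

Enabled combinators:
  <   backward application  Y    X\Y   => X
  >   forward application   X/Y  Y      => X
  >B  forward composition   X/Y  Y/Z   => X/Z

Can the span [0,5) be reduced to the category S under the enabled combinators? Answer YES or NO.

NO

N/PP S S/PP PP (PP\S)\S
CKY chart[0,5] = {N}; S ∉ chart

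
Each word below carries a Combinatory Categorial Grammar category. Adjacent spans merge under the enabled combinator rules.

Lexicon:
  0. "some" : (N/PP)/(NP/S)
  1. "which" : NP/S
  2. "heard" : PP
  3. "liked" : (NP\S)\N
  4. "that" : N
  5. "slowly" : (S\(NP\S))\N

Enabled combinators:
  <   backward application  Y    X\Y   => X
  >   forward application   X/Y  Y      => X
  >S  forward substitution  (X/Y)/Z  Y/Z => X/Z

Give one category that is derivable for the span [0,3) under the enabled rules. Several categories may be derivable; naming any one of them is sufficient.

[0,6] S   <
  [0,4] NP\S   <
    [0,3] N   >
      [0,2] N/PP   >
        [0,1] "some" : (N/PP)/(NP/S)
        [1,2] "which" : NP/S
      [2,3] "heard" : PP
    [3,4] "liked" : (NP\S)\N
  [4,6] S\(NP\S)   <
    [4,5] "that" : N
    [5,6] "slowly" : (S\(NP\S))\N

N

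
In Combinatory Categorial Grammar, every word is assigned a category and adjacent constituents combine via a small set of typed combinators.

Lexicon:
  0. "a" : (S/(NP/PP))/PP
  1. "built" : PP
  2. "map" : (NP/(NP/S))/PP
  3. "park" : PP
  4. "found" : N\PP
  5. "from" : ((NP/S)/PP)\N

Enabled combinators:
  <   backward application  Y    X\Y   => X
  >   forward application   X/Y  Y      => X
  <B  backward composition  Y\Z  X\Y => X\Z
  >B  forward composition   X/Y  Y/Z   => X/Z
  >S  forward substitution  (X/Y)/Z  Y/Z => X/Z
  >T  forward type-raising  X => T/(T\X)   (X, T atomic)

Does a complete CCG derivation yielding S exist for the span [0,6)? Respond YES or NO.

[0,6] S   >
  [0,2] S/(NP/PP)   >
    [0,1] "a" : (S/(NP/PP))/PP
    [1,2] "built" : PP
  [2,6] NP/PP   >S
    [2,3] "map" : (NP/(NP/S))/PP
    [3,6] (NP/S)/PP   <
      [3,5] N   >
        [3,4] N/(N\PP)   >T
          [3,4] "park" : PP
        [4,5] "found" : N\PP
      [5,6] "from" : ((NP/S)/PP)\N

YES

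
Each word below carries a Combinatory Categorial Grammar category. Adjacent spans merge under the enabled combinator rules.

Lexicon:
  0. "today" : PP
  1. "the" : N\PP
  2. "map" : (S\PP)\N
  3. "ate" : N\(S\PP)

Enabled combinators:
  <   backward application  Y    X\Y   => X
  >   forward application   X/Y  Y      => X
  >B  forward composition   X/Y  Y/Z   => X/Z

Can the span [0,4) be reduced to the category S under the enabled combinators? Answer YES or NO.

NO

PP N\PP (S\PP)\N N\(S\PP)
CKY chart[0,4] = {N}; S ∉ chart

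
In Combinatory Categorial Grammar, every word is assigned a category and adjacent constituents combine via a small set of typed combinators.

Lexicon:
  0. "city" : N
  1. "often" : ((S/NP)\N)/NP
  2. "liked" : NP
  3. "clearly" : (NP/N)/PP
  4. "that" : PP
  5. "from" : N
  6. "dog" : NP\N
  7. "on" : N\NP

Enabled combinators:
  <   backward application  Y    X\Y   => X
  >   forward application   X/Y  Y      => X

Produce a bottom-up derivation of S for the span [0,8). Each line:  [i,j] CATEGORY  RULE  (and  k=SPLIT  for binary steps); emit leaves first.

[0,8] S   >
  [0,3] S/NP   <
    [0,1] "city" : N
    [1,3] (S/NP)\N   >
      [1,2] "often" : ((S/NP)\N)/NP
      [2,3] "liked" : NP
  [3,8] NP   >
    [3,5] NP/N   >
      [3,4] "clearly" : (NP/N)/PP
      [4,5] "that" : PP
    [5,8] N   <
      [5,7] NP   <
        [5,6] "from" : N
        [6,7] "dog" : NP\N
      [7,8] "on" : N\NP

[0,1] N  lex  "city"
[1,2] ((S/NP)\N)/NP  lex  "often"
[2,3] NP  lex  "liked"
[1,3] (S/NP)\N  >  k=2
[0,3] S/NP  <  k=1
[3,4] (NP/N)/PP  lex  "clearly"
[4,5] PP  lex  "that"
[3,5] NP/N  >  k=4
[5,6] N  lex  "from"
[6,7] NP\N  lex  "dog"
[5,7] NP  <  k=6
[7,8] N\NP  lex  "on"
[5,8] N  <  k=7
[3,8] NP  >  k=5
[0,8] S  >  k=3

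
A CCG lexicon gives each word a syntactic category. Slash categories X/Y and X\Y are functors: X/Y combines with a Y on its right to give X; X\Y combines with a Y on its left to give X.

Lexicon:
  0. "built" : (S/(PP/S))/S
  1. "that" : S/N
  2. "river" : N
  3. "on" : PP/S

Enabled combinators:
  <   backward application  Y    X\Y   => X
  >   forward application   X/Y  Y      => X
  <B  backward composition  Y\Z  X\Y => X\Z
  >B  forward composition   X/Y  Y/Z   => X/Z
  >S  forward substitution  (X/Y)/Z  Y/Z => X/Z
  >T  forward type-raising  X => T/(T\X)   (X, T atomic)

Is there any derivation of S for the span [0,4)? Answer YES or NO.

YES

[0,4] S   >
  [0,3] S/(PP/S)   >
    [0,1] "built" : (S/(PP/S))/S
    [1,3] S   >
      [1,2] "that" : S/N
      [2,3] "river" : N
  [3,4] "on" : PP/S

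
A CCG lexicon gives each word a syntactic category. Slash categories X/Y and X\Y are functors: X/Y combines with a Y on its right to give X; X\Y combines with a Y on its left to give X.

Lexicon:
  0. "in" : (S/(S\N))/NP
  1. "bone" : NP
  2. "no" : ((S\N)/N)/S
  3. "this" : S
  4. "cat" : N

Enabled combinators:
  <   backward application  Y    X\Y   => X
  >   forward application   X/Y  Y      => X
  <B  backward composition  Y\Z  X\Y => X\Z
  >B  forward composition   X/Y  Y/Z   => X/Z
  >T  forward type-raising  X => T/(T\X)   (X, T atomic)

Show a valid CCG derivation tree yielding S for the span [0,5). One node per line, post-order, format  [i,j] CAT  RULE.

[0,1] (S/(S\N))/NP  lex  "in"
[1,2] NP  lex  "bone"
[0,2] S/(S\N)  >  k=1
[2,3] ((S\N)/N)/S  lex  "no"
[3,4] S  lex  "this"
[2,4] (S\N)/N  >  k=3
[4,5] N  lex  "cat"
[2,5] S\N  >  k=4
[0,5] S  >  k=2

[0,5] S   >
  [0,2] S/(S\N)   >
    [0,1] "in" : (S/(S\N))/NP
    [1,2] "bone" : NP
  [2,5] S\N   >
    [2,4] (S\N)/N   >
      [2,3] "no" : ((S\N)/N)/S
      [3,4] "this" : S
    [4,5] "cat" : N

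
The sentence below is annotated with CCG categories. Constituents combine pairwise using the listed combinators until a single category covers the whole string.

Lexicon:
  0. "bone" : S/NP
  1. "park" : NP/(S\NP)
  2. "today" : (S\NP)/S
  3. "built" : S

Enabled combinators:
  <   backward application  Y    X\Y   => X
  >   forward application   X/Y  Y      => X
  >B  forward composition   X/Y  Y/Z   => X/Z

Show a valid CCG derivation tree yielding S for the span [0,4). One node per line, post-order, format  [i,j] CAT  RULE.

[0,1] S/NP  lex  "bone"
[1,2] NP/(S\NP)  lex  "park"
[2,3] (S\NP)/S  lex  "today"
[1,3] NP/S  >B  k=2
[3,4] S  lex  "built"
[1,4] NP  >  k=3
[0,4] S  >  k=1

[0,4] S   >
  [0,1] "bone" : S/NP
  [1,4] NP   >
    [1,3] NP/S   >B
      [1,2] "park" : NP/(S\NP)
      [2,3] "today" : (S\NP)/S
    [3,4] "built" : S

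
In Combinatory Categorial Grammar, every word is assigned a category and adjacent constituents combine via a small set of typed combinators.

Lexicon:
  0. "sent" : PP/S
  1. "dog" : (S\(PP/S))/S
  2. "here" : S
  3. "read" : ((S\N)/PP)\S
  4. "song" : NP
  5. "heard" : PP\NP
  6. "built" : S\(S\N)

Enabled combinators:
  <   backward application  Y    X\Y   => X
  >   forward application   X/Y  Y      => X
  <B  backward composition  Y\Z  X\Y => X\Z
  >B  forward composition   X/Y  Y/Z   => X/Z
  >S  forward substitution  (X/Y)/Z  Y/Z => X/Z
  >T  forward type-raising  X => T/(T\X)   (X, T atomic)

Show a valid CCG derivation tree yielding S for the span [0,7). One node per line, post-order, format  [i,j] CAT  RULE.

[0,1] PP/S  lex  "sent"
[1,2] (S\(PP/S))/S  lex  "dog"
[2,3] S  lex  "here"
[3,4] ((S\N)/PP)\S  lex  "read"
[2,4] (S\N)/PP  <  k=3
[4,5] NP  lex  "song"
[4,5] PP/(PP\NP)  >T
[5,6] PP\NP  lex  "heard"
[4,6] PP  >  k=5
[2,6] S\N  >  k=4
[6,7] S\(S\N)  lex  "built"
[2,7] S  <  k=6
[1,7] S\(PP/S)  >  k=2
[0,7] S  <  k=1

[0,7] S   <
  [0,1] "sent" : PP/S
  [1,7] S\(PP/S)   >
    [1,2] "dog" : (S\(PP/S))/S
    [2,7] S   <
      [2,6] S\N   >
        [2,4] (S\N)/PP   <
          [2,3] "here" : S
          [3,4] "read" : ((S\N)/PP)\S
        [4,6] PP   >
          [4,5] PP/(PP\NP)   >T
            [4,5] "song" : NP
          [5,6] "heard" : PP\NP
      [6,7] "built" : S\(S\N)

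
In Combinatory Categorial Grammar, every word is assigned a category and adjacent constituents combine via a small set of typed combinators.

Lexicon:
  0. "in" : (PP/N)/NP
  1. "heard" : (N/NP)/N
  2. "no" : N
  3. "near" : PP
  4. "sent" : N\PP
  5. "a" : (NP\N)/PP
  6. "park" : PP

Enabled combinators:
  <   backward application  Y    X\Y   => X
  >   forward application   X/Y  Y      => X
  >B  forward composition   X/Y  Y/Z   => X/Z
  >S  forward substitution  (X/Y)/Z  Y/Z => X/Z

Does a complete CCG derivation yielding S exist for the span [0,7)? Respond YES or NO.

NO

(PP/N)/NP (N/NP)/N N PP N\PP (NP\N)/PP PP
CKY chart[0,7] = {PP}; S ∉ chart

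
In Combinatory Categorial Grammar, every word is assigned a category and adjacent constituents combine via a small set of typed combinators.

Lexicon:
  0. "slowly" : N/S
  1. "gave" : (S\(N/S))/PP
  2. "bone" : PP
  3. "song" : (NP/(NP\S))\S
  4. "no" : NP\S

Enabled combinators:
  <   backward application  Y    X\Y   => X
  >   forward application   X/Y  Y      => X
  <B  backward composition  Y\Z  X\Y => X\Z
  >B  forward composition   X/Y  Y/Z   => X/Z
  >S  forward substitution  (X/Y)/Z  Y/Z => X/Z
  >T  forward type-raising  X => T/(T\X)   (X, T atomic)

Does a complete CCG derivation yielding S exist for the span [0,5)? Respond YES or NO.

NO

N/S (S\(N/S))/PP PP (NP/(NP\S))\S NP\S
CKY chart[0,5] = {N/(N\NP), NP, NP/(NP\NP), PP/(PP\NP), S/(S\NP)}; S ∉ chart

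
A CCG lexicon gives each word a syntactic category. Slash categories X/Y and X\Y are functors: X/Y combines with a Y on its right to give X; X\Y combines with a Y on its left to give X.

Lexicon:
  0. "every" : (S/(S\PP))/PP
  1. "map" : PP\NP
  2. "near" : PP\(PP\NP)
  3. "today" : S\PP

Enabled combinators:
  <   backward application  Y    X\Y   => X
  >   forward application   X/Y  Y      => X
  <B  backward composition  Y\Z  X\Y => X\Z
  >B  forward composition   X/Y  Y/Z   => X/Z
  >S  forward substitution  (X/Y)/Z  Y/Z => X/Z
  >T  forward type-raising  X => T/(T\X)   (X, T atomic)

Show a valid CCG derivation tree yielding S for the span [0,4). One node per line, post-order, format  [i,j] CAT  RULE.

[0,1] (S/(S\PP))/PP  lex  "every"
[1,2] PP\NP  lex  "map"
[2,3] PP\(PP\NP)  lex  "near"
[1,3] PP  <  k=2
[0,3] S/(S\PP)  >  k=1
[3,4] S\PP  lex  "today"
[0,4] S  >  k=3

[0,4] S   >
  [0,3] S/(S\PP)   >
    [0,1] "every" : (S/(S\PP))/PP
    [1,3] PP   <
      [1,2] "map" : PP\NP
      [2,3] "near" : PP\(PP\NP)
  [3,4] "today" : S\PP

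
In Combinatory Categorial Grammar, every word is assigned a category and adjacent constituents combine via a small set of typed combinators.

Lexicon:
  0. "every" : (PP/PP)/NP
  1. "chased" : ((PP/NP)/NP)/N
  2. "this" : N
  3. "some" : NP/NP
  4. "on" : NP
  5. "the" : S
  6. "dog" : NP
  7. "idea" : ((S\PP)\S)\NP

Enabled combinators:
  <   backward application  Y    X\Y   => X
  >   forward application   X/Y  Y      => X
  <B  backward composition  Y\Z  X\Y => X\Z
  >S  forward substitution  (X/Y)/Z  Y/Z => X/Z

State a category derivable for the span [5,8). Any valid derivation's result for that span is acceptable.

S\PP

[0,8] S   <
  [0,5] PP   >
    [0,4] PP/NP   >S
      [0,1] "every" : (PP/PP)/NP
      [1,4] PP/NP   >S
        [1,3] (PP/NP)/NP   >
          [1,2] "chased" : ((PP/NP)/NP)/N
          [2,3] "this" : N
        [3,4] "some" : NP/NP
    [4,5] "on" : NP
  [5,8] S\PP   <
    [5,6] "the" : S
    [6,8] (S\PP)\S   <
      [6,7] "dog" : NP
      [7,8] "idea" : ((S\PP)\S)\NP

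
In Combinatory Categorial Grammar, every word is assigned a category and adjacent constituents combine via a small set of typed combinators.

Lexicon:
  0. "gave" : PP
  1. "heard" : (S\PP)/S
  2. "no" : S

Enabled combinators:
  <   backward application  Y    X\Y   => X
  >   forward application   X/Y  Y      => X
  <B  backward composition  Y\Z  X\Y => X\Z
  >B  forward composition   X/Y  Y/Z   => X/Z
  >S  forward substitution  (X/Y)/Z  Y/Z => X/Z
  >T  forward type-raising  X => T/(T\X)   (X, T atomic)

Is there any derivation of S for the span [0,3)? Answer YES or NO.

[0,3] S   <
  [0,1] "gave" : PP
  [1,3] S\PP   >
    [1,2] "heard" : (S\PP)/S
    [2,3] "no" : S

YES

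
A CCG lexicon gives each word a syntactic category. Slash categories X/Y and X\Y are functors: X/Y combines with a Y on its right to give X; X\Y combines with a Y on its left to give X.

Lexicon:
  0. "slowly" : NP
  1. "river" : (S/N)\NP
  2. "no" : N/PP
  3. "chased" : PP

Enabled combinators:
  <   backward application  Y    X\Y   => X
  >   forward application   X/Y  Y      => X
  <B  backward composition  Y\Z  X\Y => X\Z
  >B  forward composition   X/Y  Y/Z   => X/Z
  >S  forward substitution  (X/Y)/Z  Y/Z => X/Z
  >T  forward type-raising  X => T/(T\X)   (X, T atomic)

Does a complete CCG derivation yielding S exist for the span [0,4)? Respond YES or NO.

YES

[0,4] S   >
  [0,2] S/N   <
    [0,1] "slowly" : NP
    [1,2] "river" : (S/N)\NP
  [2,4] N   >
    [2,3] "no" : N/PP
    [3,4] "chased" : PP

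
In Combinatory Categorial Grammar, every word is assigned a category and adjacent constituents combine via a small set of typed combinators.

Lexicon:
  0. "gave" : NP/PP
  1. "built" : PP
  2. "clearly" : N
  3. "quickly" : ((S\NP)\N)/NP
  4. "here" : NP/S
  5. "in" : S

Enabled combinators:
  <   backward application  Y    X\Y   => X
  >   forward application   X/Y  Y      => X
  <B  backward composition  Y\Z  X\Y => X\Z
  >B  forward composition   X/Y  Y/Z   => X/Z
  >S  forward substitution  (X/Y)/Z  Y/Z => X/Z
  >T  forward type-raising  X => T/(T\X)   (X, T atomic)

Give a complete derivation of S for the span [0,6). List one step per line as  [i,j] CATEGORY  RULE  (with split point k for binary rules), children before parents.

[0,1] NP/PP  lex  "gave"
[1,2] PP  lex  "built"
[0,2] NP  >  k=1
[2,3] N  lex  "clearly"
[3,4] ((S\NP)\N)/NP  lex  "quickly"
[4,5] NP/S  lex  "here"
[5,6] S  lex  "in"
[4,6] NP  >  k=5
[3,6] (S\NP)\N  >  k=4
[2,6] S\NP  <  k=3
[0,6] S  <  k=2

[0,6] S   <
  [0,2] NP   >
    [0,1] "gave" : NP/PP
    [1,2] "built" : PP
  [2,6] S\NP   <
    [2,3] "clearly" : N
    [3,6] (S\NP)\N   >
      [3,4] "quickly" : ((S\NP)\N)/NP
      [4,6] NP   >
        [4,5] "here" : NP/S
        [5,6] "in" : S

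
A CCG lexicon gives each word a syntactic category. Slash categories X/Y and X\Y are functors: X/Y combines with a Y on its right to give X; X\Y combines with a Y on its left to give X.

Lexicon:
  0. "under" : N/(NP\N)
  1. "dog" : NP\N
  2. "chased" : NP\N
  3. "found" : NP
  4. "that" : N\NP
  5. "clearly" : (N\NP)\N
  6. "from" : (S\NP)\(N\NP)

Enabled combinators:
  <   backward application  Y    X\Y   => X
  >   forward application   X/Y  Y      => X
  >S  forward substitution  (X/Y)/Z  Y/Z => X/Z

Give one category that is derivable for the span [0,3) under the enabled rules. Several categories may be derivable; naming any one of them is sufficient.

NP

[0,7] S   <
  [0,3] NP   <
    [0,2] N   >
      [0,1] "under" : N/(NP\N)
      [1,2] "dog" : NP\N
    [2,3] "chased" : NP\N
  [3,7] S\NP   <
    [3,6] N\NP   <
      [3,5] N   <
        [3,4] "found" : NP
        [4,5] "that" : N\NP
      [5,6] "clearly" : (N\NP)\N
    [6,7] "from" : (S\NP)\(N\NP)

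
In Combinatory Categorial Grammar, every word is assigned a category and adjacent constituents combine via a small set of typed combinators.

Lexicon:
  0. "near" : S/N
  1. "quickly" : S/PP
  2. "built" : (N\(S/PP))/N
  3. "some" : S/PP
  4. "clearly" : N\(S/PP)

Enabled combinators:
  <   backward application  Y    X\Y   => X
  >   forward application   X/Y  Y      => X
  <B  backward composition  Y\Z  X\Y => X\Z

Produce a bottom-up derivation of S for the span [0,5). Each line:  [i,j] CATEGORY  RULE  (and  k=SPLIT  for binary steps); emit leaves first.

[0,1] S/N  lex  "near"
[1,2] S/PP  lex  "quickly"
[2,3] (N\(S/PP))/N  lex  "built"
[3,4] S/PP  lex  "some"
[4,5] N\(S/PP)  lex  "clearly"
[3,5] N  <  k=4
[2,5] N\(S/PP)  >  k=3
[1,5] N  <  k=2
[0,5] S  >  k=1

[0,5] S   >
  [0,1] "near" : S/N
  [1,5] N   <
    [1,2] "quickly" : S/PP
    [2,5] N\(S/PP)   >
      [2,3] "built" : (N\(S/PP))/N
      [3,5] N   <
        [3,4] "some" : S/PP
        [4,5] "clearly" : N\(S/PP)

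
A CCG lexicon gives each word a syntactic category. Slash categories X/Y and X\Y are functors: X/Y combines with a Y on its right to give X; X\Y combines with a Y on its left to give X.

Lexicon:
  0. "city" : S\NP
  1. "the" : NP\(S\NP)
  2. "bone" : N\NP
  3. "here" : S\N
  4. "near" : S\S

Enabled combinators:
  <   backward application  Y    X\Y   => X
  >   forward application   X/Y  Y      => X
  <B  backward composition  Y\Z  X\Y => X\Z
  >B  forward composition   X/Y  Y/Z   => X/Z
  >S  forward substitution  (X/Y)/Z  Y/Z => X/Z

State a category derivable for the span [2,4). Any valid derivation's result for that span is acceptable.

S\NP

[0,5] S   <
  [0,2] NP   <
    [0,1] "city" : S\NP
    [1,2] "the" : NP\(S\NP)
  [2,5] S\NP   <B
    [2,4] S\NP   <B
      [2,3] "bone" : N\NP
      [3,4] "here" : S\N
    [4,5] "near" : S\S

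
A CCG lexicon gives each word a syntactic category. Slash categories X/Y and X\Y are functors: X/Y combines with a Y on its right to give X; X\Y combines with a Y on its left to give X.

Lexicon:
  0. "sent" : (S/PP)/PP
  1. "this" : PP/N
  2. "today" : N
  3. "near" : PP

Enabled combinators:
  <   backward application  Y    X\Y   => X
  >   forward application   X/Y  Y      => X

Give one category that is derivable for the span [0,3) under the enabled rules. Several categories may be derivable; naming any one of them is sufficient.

[0,4] S   >
  [0,3] S/PP   >
    [0,1] "sent" : (S/PP)/PP
    [1,3] PP   >
      [1,2] "this" : PP/N
      [2,3] "today" : N
  [3,4] "near" : PP

S/PP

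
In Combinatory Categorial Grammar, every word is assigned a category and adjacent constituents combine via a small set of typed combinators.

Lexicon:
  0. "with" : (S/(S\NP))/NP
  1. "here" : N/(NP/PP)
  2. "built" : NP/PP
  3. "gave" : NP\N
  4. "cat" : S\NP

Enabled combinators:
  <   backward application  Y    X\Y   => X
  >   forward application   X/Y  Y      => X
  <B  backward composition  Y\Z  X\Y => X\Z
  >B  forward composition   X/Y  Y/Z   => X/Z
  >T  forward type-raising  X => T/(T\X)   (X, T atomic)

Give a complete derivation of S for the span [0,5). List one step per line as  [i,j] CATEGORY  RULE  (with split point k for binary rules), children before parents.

[0,5] S   >
  [0,4] S/(S\NP)   >
    [0,1] "with" : (S/(S\NP))/NP
    [1,4] NP   <
      [1,3] N   >
        [1,2] "here" : N/(NP/PP)
        [2,3] "built" : NP/PP
      [3,4] "gave" : NP\N
  [4,5] "cat" : S\NP

[0,1] (S/(S\NP))/NP  lex  "with"
[1,2] N/(NP/PP)  lex  "here"
[2,3] NP/PP  lex  "built"
[1,3] N  >  k=2
[3,4] NP\N  lex  "gave"
[1,4] NP  <  k=3
[0,4] S/(S\NP)  >  k=1
[4,5] S\NP  lex  "cat"
[0,5] S  >  k=4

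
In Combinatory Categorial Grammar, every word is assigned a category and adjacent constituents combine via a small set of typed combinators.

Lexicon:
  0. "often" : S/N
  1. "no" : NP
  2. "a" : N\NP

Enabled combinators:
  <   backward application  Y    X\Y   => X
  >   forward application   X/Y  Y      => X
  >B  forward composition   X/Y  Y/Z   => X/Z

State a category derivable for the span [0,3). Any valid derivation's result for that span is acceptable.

[0,3] S   >
  [0,1] "often" : S/N
  [1,3] N   <
    [1,2] "no" : NP
    [2,3] "a" : N\NP

S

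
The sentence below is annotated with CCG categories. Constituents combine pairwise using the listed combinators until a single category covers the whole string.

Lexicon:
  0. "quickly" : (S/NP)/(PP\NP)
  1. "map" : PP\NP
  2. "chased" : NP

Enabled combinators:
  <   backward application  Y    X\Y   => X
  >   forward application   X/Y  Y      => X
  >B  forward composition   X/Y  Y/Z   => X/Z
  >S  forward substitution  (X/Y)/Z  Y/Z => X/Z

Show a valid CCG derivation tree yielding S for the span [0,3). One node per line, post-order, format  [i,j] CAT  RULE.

[0,3] S   >
  [0,2] S/NP   >
    [0,1] "quickly" : (S/NP)/(PP\NP)
    [1,2] "map" : PP\NP
  [2,3] "chased" : NP

[0,1] (S/NP)/(PP\NP)  lex  "quickly"
[1,2] PP\NP  lex  "map"
[0,2] S/NP  >  k=1
[2,3] NP  lex  "chased"
[0,3] S  >  k=2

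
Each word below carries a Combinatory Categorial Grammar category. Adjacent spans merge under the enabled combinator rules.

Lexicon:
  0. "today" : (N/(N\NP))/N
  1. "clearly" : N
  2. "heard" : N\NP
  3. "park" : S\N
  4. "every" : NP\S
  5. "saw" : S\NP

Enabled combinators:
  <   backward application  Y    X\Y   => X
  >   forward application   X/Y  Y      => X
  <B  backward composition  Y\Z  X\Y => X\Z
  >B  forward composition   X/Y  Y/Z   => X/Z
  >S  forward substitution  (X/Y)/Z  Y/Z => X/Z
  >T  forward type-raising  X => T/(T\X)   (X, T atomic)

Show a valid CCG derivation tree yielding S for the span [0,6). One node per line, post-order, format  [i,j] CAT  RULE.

[0,1] (N/(N\NP))/N  lex  "today"
[1,2] N  lex  "clearly"
[0,2] N/(N\NP)  >  k=1
[2,3] N\NP  lex  "heard"
[0,3] N  >  k=2
[3,4] S\N  lex  "park"
[4,5] NP\S  lex  "every"
[5,6] S\NP  lex  "saw"
[4,6] S\S  <B  k=5
[3,6] S\N  <B  k=4
[0,6] S  <  k=3

[0,6] S   <
  [0,3] N   >
    [0,2] N/(N\NP)   >
      [0,1] "today" : (N/(N\NP))/N
      [1,2] "clearly" : N
    [2,3] "heard" : N\NP
  [3,6] S\N   <B
    [3,4] "park" : S\N
    [4,6] S\S   <B
      [4,5] "every" : NP\S
      [5,6] "saw" : S\NP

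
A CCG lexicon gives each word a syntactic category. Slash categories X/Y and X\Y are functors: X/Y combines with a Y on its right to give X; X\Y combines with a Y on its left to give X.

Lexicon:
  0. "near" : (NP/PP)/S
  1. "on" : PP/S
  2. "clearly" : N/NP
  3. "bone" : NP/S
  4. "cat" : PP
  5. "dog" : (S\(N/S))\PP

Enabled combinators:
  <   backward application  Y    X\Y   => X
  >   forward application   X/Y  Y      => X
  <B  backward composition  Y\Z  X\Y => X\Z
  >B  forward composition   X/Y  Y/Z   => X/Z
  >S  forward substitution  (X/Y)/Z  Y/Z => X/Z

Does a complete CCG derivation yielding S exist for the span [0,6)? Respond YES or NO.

NO

(NP/PP)/S PP/S N/NP NP/S PP (S\(N/S))\PP
CKY chart[0,6] = {NP}; S ∉ chart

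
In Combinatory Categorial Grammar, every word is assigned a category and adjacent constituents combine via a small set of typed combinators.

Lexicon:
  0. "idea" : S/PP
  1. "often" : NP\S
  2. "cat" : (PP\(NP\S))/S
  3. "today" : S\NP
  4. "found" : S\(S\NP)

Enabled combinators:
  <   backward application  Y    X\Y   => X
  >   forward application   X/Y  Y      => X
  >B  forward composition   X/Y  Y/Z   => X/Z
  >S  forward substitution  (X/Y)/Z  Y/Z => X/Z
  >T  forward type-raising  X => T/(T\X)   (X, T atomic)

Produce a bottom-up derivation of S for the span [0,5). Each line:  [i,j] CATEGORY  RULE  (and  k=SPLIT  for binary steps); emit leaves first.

[0,5] S   >
  [0,1] "idea" : S/PP
  [1,5] PP   <
    [1,2] "often" : NP\S
    [2,5] PP\(NP\S)   >
      [2,3] "cat" : (PP\(NP\S))/S
      [3,5] S   <
        [3,4] "today" : S\NP
        [4,5] "found" : S\(S\NP)

[0,1] S/PP  lex  "idea"
[1,2] NP\S  lex  "often"
[2,3] (PP\(NP\S))/S  lex  "cat"
[3,4] S\NP  lex  "today"
[4,5] S\(S\NP)  lex  "found"
[3,5] S  <  k=4
[2,5] PP\(NP\S)  >  k=3
[1,5] PP  <  k=2
[0,5] S  >  k=1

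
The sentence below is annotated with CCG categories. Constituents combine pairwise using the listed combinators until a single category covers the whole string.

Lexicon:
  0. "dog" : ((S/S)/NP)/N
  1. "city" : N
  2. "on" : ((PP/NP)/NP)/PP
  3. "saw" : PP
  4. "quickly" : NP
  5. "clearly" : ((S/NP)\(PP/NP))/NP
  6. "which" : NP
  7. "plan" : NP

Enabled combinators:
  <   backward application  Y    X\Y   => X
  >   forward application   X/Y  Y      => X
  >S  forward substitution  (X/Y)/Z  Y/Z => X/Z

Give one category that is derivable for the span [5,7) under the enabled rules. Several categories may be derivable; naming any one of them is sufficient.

(S/NP)\(PP/NP)

[0,8] S   >
  [0,7] S/NP   >S
    [0,2] (S/S)/NP   >
      [0,1] "dog" : ((S/S)/NP)/N
      [1,2] "city" : N
    [2,7] S/NP   <
      [2,5] PP/NP   >
        [2,4] (PP/NP)/NP   >
          [2,3] "on" : ((PP/NP)/NP)/PP
          [3,4] "saw" : PP
        [4,5] "quickly" : NP
      [5,7] (S/NP)\(PP/NP)   >
        [5,6] "clearly" : ((S/NP)\(PP/NP))/NP
        [6,7] "which" : NP
  [7,8] "plan" : NP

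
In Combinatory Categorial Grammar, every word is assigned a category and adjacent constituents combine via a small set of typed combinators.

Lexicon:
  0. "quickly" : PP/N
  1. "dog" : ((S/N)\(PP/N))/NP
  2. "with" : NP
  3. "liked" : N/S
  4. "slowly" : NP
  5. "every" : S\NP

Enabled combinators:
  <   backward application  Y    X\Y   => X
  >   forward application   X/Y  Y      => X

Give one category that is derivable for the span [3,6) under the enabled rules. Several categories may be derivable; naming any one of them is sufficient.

[0,6] S   >
  [0,3] S/N   <
    [0,1] "quickly" : PP/N
    [1,3] (S/N)\(PP/N)   >
      [1,2] "dog" : ((S/N)\(PP/N))/NP
      [2,3] "with" : NP
  [3,6] N   >
    [3,4] "liked" : N/S
    [4,6] S   <
      [4,5] "slowly" : NP
      [5,6] "every" : S\NP

N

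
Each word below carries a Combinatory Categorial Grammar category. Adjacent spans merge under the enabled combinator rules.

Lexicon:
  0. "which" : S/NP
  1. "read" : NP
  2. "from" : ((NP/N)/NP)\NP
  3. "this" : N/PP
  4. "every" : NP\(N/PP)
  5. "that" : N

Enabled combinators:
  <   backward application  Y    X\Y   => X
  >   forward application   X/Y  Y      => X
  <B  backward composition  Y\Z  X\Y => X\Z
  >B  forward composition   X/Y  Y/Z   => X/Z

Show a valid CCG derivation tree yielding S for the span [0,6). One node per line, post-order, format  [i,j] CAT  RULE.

[0,6] S   >
  [0,1] "which" : S/NP
  [1,6] NP   >
    [1,5] NP/N   >
      [1,3] (NP/N)/NP   <
        [1,2] "read" : NP
        [2,3] "from" : ((NP/N)/NP)\NP
      [3,5] NP   <
        [3,4] "this" : N/PP
        [4,5] "every" : NP\(N/PP)
    [5,6] "that" : N

[0,1] S/NP  lex  "which"
[1,2] NP  lex  "read"
[2,3] ((NP/N)/NP)\NP  lex  "from"
[1,3] (NP/N)/NP  <  k=2
[3,4] N/PP  lex  "this"
[4,5] NP\(N/PP)  lex  "every"
[3,5] NP  <  k=4
[1,5] NP/N  >  k=3
[5,6] N  lex  "that"
[1,6] NP  >  k=5
[0,6] S  >  k=1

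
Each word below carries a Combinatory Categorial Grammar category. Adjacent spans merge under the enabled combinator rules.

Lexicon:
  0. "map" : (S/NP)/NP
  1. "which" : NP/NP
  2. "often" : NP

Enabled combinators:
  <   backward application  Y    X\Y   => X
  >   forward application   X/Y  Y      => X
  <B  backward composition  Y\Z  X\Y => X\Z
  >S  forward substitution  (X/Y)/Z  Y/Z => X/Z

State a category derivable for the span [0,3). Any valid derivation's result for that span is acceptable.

[0,3] S   >
  [0,2] S/NP   >S
    [0,1] "map" : (S/NP)/NP
    [1,2] "which" : NP/NP
  [2,3] "often" : NP

S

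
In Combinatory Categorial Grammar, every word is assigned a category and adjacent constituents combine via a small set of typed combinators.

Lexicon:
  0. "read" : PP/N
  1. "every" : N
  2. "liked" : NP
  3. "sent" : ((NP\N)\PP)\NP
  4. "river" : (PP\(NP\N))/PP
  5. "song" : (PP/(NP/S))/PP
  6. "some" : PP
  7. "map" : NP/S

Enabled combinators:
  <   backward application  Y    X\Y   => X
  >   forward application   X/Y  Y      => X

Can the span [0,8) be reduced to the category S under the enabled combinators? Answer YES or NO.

PP/N N NP ((NP\N)\PP)\NP (PP\(NP\N))/PP (PP/(NP/S))/PP PP NP/S
CKY chart[0,8] = {PP}; S ∉ chart

NO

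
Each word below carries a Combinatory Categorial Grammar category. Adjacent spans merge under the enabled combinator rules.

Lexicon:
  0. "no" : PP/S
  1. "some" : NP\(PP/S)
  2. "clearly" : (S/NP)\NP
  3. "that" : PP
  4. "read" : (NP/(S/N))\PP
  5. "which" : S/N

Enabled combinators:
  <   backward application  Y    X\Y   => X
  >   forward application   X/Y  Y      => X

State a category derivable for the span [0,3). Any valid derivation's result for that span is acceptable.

[0,6] S   >
  [0,3] S/NP   <
    [0,2] NP   <
      [0,1] "no" : PP/S
      [1,2] "some" : NP\(PP/S)
    [2,3] "clearly" : (S/NP)\NP
  [3,6] NP   >
    [3,5] NP/(S/N)   <
      [3,4] "that" : PP
      [4,5] "read" : (NP/(S/N))\PP
    [5,6] "which" : S/N

S/NP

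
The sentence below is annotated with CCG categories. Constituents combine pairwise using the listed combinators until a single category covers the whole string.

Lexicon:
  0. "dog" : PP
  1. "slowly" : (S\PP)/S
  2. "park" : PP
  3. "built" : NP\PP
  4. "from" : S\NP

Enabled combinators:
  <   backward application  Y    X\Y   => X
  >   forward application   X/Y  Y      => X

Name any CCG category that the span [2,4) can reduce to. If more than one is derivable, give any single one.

[0,5] S   <
  [0,1] "dog" : PP
  [1,5] S\PP   >
    [1,2] "slowly" : (S\PP)/S
    [2,5] S   <
      [2,4] NP   <
        [2,3] "park" : PP
        [3,4] "built" : NP\PP
      [4,5] "from" : S\NP

NP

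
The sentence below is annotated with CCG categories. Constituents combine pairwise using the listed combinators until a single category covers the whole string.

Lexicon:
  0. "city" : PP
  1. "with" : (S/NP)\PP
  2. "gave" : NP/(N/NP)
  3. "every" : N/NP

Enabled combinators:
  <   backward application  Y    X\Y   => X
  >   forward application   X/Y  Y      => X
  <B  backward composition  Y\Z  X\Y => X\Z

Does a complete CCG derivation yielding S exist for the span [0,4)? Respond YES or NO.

[0,4] S   >
  [0,2] S/NP   <
    [0,1] "city" : PP
    [1,2] "with" : (S/NP)\PP
  [2,4] NP   >
    [2,3] "gave" : NP/(N/NP)
    [3,4] "every" : N/NP

YES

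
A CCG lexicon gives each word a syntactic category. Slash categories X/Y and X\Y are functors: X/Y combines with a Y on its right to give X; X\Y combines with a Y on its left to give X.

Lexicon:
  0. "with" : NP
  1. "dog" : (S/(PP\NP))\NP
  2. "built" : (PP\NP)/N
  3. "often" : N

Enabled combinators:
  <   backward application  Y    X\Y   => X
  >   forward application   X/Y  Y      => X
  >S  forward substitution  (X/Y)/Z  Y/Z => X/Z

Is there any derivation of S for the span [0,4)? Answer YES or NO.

[0,4] S   >
  [0,2] S/(PP\NP)   <
    [0,1] "with" : NP
    [1,2] "dog" : (S/(PP\NP))\NP
  [2,4] PP\NP   >
    [2,3] "built" : (PP\NP)/N
    [3,4] "often" : N

YES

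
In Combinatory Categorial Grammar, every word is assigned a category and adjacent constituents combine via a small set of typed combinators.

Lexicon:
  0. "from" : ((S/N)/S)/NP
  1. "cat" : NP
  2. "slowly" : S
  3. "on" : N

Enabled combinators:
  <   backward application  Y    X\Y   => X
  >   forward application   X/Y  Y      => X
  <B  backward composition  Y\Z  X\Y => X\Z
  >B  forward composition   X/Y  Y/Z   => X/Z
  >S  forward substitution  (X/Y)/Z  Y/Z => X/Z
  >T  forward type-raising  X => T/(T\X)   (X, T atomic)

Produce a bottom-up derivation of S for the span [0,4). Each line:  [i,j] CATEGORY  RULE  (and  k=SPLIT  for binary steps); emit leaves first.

[0,4] S   >
  [0,3] S/N   >
    [0,2] (S/N)/S   >
      [0,1] "from" : ((S/N)/S)/NP
      [1,2] "cat" : NP
    [2,3] "slowly" : S
  [3,4] "on" : N

[0,1] ((S/N)/S)/NP  lex  "from"
[1,2] NP  lex  "cat"
[0,2] (S/N)/S  >  k=1
[2,3] S  lex  "slowly"
[0,3] S/N  >  k=2
[3,4] N  lex  "on"
[0,4] S  >  k=3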